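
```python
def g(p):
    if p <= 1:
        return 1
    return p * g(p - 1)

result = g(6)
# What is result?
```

g(6) = 6 * 5 * 4 * 3 * 2 * 1 = 720

Answer: 720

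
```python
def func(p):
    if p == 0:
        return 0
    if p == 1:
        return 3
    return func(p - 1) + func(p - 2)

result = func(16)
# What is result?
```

Build up from base cases: func(0)=0, func(1)=3, func(2)=3, func(3)=6, func(4)=9, func(5)=15, func(6)=24, ..., func(16)=2961

Answer: 2961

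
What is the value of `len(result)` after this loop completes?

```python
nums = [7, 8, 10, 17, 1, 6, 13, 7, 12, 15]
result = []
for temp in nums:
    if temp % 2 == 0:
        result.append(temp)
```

Count even numbers in [7, 8, 10, 17, 1, 6, 13, 7, 12, 15]
`result` takes the values: [] → [8] → [8, 10] → [8, 10, 6] → [8, 10, 6, 12]
So `len(result)` = 4

Answer: 4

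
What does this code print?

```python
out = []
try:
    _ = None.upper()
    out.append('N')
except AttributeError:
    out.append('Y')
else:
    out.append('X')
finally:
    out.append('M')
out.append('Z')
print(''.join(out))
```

Execution trace: 'Y' (except AttributeError) → 'M' (finally) → 'Z' (after the try/except). Output: YMZ

Answer: YMZ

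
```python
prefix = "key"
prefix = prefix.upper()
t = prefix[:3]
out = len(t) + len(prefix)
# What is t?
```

Trace:
`prefix = "key"` → prefix = 'key'
`prefix = prefix.upper()` → prefix = 'KEY'
`t = prefix[:3]` → t = 'KEY'
`out = len(t) + len(prefix)` → out = 6
So t = 'KEY'

Answer: 'KEY'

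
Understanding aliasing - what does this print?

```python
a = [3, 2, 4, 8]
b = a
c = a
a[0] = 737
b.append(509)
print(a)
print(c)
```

Key concept: multiple aliases.
Step by step:
`a = [3, 2, 4, 8]` → a = [3, 2, 4, 8]
`b = a` → b = [3, 2, 4, 8] (same object as a)
`c = a` → c = [3, 2, 4, 8] (same object as a, b)
`a[0] = 737` → a = [737, 2, 4, 8] (same object as b, c); b = [737, 2, 4, 8] (same object as a, c); c = [737, 2, 4, 8] (same object as a, b)
`b.append(509)` → a = [737, 2, 4, 8, 509] (same object as b, c); b = [737, 2, 4, 8, 509] (same object as a, c); c = [737, 2, 4, 8, 509] (same object as a, b)
`print(a)` → prints [737, 2, 4, 8, 509]
`print(c)` → prints [737, 2, 4, 8, 509]

Answer:
[737, 2, 4, 8, 509]
[737, 2, 4, 8, 509]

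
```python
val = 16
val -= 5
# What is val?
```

Trace:
`val = 16` → val = 16
`val -= 5` → val = 11
So val = 11

Answer: 11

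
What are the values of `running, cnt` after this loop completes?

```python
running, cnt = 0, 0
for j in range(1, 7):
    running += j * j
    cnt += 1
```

Sum of squares and count
`running, cnt` takes the values: (0, 0) → (1, 0) → (1, 1) → (5, 1) → (5, 2) → (14, 2) → (14, 3) → (30, 3) → (30, 4) → (55, 4) → (55, 5) → (91, 5) → (91, 6)

Answer: 91, 6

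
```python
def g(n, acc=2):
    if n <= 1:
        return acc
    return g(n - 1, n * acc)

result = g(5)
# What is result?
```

Accumulator trace (n, acc): (5, 2) -> (4, 10) -> (3, 40) -> (2, 120) -> (1, 240) -> return 240

Answer: 240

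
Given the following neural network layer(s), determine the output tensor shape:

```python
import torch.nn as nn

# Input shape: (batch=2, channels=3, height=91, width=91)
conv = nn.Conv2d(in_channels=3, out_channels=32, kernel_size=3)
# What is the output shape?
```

Input: (2, 3, 91, 91) -> Output: (2, 32, 89, 89)

Answer: (2, 32, 89, 89)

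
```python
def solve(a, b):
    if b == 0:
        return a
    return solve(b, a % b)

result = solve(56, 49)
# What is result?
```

solve(56, 49) -> solve(49, 7) -> solve(7, 0) -> 7

Answer: 7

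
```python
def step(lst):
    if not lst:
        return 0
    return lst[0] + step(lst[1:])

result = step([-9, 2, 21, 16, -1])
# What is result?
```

(-9) + 2 + 21 + 16 + (-1) + 0 = 29

Answer: 29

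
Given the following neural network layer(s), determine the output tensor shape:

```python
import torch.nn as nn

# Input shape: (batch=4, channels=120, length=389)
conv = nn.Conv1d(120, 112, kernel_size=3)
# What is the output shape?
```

Input: (4, 120, 389) -> Output: (4, 112, 387)

Answer: (4, 112, 387)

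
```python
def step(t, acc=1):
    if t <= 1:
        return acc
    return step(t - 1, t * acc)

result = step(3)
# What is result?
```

Accumulator trace (n, acc): (3, 1) -> (2, 3) -> (1, 6) -> return 6

Answer: 6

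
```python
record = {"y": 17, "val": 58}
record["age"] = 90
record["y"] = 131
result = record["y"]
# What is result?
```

Trace:
`record = {"y": 17, "val": 58}` → record = {'y': 17, 'val': 58}
`record["age"] = 90` → record = {'y': 17, 'val': 58, 'age': 90}
`record["y"] = 131` → record = {'y': 131, 'val': 58, 'age': 90}
`result = record["y"]` → result = 131
So result = 131

Answer: 131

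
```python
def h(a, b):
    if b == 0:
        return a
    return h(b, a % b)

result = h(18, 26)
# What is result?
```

h(18, 26) -> h(26, 18) -> h(18, 8) -> h(8, 2) -> h(2, 0) -> 2

Answer: 2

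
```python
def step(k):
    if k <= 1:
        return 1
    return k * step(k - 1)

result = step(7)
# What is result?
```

step(7) = 7 * 6 * 5 * 4 * 3 * 2 * 1 = 5040

Answer: 5040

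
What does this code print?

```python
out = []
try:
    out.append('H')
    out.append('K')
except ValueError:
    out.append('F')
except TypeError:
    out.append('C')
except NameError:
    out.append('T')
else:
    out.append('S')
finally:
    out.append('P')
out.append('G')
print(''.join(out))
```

Execution trace: 'H' (try body) → 'K' (try body, no exception) → 'S' (else) → 'P' (finally) → 'G' (after the try/except). Output: HKSPG

Answer: HKSPG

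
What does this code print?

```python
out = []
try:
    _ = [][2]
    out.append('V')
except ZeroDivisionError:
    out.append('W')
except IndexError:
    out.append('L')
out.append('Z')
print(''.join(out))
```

Execution trace: 'L' (except IndexError) → 'Z' (after the try/except). Output: LZ

Answer: LZ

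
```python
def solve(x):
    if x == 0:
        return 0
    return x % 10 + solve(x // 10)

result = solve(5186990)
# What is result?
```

Sum of digits of 5186990: 0 + 9 + 9 + 6 + 8 + 1 + 5 = 38

Answer: 38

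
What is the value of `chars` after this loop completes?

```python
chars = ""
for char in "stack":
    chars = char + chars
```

Reverse 'stack'
`chars` takes the values: "" → "s" → "ts" → "ats" → "cats" → "kcats"

Answer: "kcats"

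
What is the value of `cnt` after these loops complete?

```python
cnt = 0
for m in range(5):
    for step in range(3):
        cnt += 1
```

5 * 3 = 15
`cnt` takes the values: 0 → 1 → 2 → 3 → 4 → 5 → 6 → 7 → 8 → 9 → 10 → 11 → 12 → 13 → 14 → 15

Answer: 15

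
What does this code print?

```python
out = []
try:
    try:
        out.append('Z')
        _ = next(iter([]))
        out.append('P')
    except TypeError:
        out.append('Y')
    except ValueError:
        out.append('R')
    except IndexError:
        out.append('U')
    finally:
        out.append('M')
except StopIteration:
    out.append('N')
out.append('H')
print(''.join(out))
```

Execution trace: 'Z' (try body) → 'M' (finally) → 'N' (outer except StopIteration) → 'H' (after the try/except). Output: ZMNH

Answer: ZMNH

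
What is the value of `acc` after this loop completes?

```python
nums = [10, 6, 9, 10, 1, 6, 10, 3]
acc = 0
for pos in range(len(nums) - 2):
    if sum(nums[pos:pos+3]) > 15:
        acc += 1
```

Count windows with sum > 15
`acc` takes the values: 0 → 1 → 2 → 3 → 4 → 5 → 6

Answer: 6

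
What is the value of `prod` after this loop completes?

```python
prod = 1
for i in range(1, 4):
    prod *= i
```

3! = 6
`prod` takes the values: 1 → 2 → 6

Answer: 6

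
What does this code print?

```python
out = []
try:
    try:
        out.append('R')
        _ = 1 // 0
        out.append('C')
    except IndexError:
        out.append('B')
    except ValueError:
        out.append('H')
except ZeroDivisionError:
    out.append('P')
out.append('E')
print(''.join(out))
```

Execution trace: 'R' (try body) → 'P' (outer except ZeroDivisionError) → 'E' (after the try/except). Output: RPE

Answer: RPE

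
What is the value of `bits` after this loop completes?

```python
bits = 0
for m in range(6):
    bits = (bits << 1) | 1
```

Build 6 consecutive 1-bits: 0b111111
`bits` takes the values: 0 → 1 → 3 → 7 → 15 → 31 → 63

Answer: 63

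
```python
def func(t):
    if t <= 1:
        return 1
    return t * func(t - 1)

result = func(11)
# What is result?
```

func(11) = 11 * 10 * 9 * 8 * 7 * 6 * 5 * 4 * 3 * 2 * 1 = 39916800

Answer: 39916800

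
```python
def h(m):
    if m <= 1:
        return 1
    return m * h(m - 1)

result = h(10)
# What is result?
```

h(10) = 10 * 9 * 8 * 7 * 6 * 5 * 4 * 3 * 2 * 1 = 3628800

Answer: 3628800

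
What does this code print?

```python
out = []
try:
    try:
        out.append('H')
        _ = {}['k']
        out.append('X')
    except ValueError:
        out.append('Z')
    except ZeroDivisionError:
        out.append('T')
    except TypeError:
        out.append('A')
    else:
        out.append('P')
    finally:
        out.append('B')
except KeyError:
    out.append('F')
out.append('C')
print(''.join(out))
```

Execution trace: 'H' (try body) → 'B' (finally) → 'F' (outer except KeyError) → 'C' (after the try/except). Output: HBFC

Answer: HBFC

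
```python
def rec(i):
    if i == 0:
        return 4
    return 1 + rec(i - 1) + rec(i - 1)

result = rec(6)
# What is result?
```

rec(i) = 1 + 2·rec(i-1), rec(0)=4. Closed form: (4+1)·2^6 - 1 = 319.

Answer: 319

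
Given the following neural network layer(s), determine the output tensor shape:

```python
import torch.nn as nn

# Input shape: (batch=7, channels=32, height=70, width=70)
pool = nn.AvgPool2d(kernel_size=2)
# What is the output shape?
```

Input: (7, 32, 70, 70) -> Output: (7, 32, 35, 35)

Answer: (7, 32, 35, 35)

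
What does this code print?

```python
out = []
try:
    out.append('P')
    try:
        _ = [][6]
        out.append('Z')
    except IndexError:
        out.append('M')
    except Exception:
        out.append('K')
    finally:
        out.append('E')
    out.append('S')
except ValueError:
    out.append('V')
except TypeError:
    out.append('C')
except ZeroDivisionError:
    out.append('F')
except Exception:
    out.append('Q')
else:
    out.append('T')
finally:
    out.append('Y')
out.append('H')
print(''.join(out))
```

Execution trace: 'P' (try body) → 'M' (inner except IndexError) → 'E' (inner finally) → 'S' (try body, no exception) → 'T' (else) → 'Y' (finally) → 'H' (after the try/except). Output: PMESTYH

Answer: PMESTYH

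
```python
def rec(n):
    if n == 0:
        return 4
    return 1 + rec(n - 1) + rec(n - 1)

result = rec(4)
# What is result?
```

rec(n) = 1 + 2·rec(n-1), rec(0)=4. Closed form: (4+1)·2^4 - 1 = 79.

Answer: 79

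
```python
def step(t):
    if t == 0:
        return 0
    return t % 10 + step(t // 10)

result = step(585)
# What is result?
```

Sum of digits of 585: 5 + 8 + 5 = 18

Answer: 18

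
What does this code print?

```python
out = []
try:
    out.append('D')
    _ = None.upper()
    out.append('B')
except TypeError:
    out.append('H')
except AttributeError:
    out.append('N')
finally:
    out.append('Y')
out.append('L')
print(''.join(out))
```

Execution trace: 'D' (try body) → 'N' (except AttributeError) → 'Y' (finally) → 'L' (after the try/except). Output: DNYL

Answer: DNYL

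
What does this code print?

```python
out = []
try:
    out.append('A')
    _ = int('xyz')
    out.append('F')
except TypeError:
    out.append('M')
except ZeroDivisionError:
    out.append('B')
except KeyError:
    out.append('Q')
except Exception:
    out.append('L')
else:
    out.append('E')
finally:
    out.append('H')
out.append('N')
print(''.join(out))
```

Execution trace: 'A' (try body) → 'L' (except Exception) → 'H' (finally) → 'N' (after the try/except). Output: ALHN

Answer: ALHN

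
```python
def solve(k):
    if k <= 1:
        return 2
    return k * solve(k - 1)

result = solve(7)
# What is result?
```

solve(7) = 7 * 6 * 5 * 4 * 3 * 2 * 2 = 10080

Answer: 10080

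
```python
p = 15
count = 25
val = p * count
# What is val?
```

Trace:
`p = 15` → p = 15
`count = 25` → count = 25
`val = p * count` → val = 375
So val = 375

Answer: 375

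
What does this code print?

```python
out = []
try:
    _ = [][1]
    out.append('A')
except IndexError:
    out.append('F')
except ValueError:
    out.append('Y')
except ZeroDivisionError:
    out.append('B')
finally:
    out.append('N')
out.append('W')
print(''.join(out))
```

Execution trace: 'F' (except IndexError) → 'N' (finally) → 'W' (after the try/except). Output: FNW

Answer: FNW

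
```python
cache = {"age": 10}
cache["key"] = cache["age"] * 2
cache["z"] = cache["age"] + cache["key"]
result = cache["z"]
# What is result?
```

Trace:
`cache = {"age": 10}` → cache = {'age': 10}
`cache["key"] = cache["age"] * 2` → cache = {'age': 10, 'key': 20}
`cache["z"] = cache["age"] + cache["key"]` → cache = {'age': 10, 'key': 20, 'z': 30}
`result = cache["z"]` → result = 30
So result = 30

Answer: 30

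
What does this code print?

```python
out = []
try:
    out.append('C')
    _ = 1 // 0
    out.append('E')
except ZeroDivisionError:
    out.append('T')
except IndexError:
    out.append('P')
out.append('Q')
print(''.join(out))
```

Execution trace: 'C' (try body) → 'T' (except ZeroDivisionError) → 'Q' (after the try/except). Output: CTQ

Answer: CTQ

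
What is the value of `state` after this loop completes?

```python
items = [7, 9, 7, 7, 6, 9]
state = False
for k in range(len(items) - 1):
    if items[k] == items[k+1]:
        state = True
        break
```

Check consecutive duplicates in [7, 9, 7, 7, 6, 9]
`state` takes the values: False → True

Answer: True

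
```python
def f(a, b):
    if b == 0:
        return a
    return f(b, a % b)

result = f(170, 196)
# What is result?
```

f(170, 196) -> f(196, 170) -> f(170, 26) -> f(26, 14) -> f(14, 12) -> f(12, 2) -> f(2, 0) -> 2

Answer: 2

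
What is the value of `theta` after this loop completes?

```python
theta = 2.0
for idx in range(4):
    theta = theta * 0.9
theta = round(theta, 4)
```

Exponential decay: 2.0 * 0.9^4
`theta` takes the values: 2.0 → 1.8 → 1.62 → 1.458 → 1.3122

Answer: 1.3122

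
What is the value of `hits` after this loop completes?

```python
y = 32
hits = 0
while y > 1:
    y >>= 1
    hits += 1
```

Count right shifts until 1
`hits` takes the values: 0 → 1 → 2 → 3 → 4 → 5

Answer: 5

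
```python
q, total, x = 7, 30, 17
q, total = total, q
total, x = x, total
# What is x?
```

Trace:
`q, total, x = 7, 30, 17` → q = 7; total = 30; x = 17
`q, total = total, q` → q = 30; total = 7
`total, x = x, total` → total = 17; x = 7
So x = 7

Answer: 7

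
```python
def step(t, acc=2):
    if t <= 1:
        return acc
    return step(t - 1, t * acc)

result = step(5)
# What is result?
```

Accumulator trace (n, acc): (5, 2) -> (4, 10) -> (3, 40) -> (2, 120) -> (1, 240) -> return 240

Answer: 240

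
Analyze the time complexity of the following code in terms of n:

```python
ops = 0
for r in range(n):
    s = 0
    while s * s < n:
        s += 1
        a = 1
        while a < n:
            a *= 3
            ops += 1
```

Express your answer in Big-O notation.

Each loop level contributes: n × √n × log n. Multiplying the contributions gives O(n√n log n).

Answer: O(n√n log n)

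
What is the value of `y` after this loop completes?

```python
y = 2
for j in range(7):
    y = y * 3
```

Multiply by 3, 7 times: 2 * 3^7 = 4374
`y` takes the values: 2 → 6 → 18 → 54 → 162 → 486 → 1458 → 4374

Answer: 4374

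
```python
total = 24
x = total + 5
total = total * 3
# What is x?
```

Trace:
`total = 24` → total = 24
`x = total + 5` → x = 29
`total = total * 3` → total = 72
So x = 29

Answer: 29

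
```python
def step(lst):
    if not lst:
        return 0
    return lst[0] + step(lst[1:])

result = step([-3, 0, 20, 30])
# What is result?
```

(-3) + 0 + 20 + 30 + 0 = 47

Answer: 47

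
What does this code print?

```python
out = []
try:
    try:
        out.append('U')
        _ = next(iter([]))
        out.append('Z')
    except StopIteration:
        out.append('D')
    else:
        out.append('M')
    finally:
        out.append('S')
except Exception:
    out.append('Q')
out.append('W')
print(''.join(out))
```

Execution trace: 'U' (inner try body) → 'D' (inner except StopIteration) → 'S' (inner finally) → 'W' (after the try/except). Output: UDSW

Answer: UDSW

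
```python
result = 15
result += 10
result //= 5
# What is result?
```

Trace:
`result = 15` → result = 15
`result += 10` → result = 25
`result //= 5` → result = 5
So result = 5

Answer: 5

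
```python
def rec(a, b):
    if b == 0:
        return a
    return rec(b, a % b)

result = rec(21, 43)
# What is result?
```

rec(21, 43) -> rec(43, 21) -> rec(21, 1) -> rec(1, 0) -> 1

Answer: 1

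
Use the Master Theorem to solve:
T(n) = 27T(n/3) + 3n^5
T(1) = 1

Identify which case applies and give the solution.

a=27, b=3, f(n)=3n^5. log_3(27) = 3. Since c=5 > 3 and the regularity condition holds (27(n/3)^5 = (27/3^5)n^5 with 27/3^5 < 1), Case 3 applies: T(n) = Θ(f(n)) = O(n^5).

Answer: O(n^5) - Case 3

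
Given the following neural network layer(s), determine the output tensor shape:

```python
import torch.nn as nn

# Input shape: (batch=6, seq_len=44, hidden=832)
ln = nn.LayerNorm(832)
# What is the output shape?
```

Input: (6, 44, 832) -> Output: (6, 44, 832)

Answer: (6, 44, 832)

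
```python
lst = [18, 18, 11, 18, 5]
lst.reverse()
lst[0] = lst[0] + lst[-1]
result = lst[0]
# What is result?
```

Trace:
`lst = [18, 18, 11, 18, 5]` → lst = [18, 18, 11, 18, 5]
`lst.reverse()` → lst = [5, 18, 11, 18, 18]
`lst[0] = lst[0] + lst[-1]` → lst = [23, 18, 11, 18, 18]
`result = lst[0]` → result = 23
So result = 23

Answer: 23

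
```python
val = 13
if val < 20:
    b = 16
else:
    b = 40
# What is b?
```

Trace:
`val = 13` → val = 13
`if val < 20: ...` → val < 20 is True → b = 16
So b = 16

Answer: 16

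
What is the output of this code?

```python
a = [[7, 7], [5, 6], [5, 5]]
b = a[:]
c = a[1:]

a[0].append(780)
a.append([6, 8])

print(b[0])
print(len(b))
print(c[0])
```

Key concept: slice with nested mutation.
Step by step:
`a = [[7, 7], [5, 6], [5, 5]]` → a = [[7, 7], [5, 6], [5, 5]]
`b = a[:]` → b = [[7, 7], [5, 6], [5, 5]]
`c = a[1:]` → c = [[5, 6], [5, 5]]
`a[0].append(780)` → a = [[7, 7, 780], [5, 6], [5, 5]]; b = [[7, 7, 780], [5, 6], [5, 5]]
`a.append([6, 8])` → a = [[7, 7, 780], [5, 6], [5, 5], [6, 8]]
`print(b[0])` → prints [7, 7, 780]
`print(len(b))` → prints 3
`print(c[0])` → prints [5, 6]

Answer:
[7, 7, 780]
3
[5, 6]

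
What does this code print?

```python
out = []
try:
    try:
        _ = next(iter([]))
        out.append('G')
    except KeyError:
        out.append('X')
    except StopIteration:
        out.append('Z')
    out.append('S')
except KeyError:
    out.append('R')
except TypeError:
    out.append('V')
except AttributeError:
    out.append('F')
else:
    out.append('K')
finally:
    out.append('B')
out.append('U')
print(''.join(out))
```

Execution trace: 'Z' (inner except StopIteration) → 'S' (try body, no exception) → 'K' (else) → 'B' (finally) → 'U' (after the try/except). Output: ZSKBU

Answer: ZSKBU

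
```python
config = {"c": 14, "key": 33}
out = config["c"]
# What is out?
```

Trace:
`config = {"c": 14, "key": 33}` → config = {'c': 14, 'key': 33}
`out = config["c"]` → out = 14
So out = 14

Answer: 14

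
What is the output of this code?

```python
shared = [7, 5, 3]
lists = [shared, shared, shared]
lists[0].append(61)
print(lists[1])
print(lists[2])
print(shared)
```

Key concept: list of same reference.
Step by step:
`shared = [7, 5, 3]` → shared = [7, 5, 3]
`lists = [shared, shared, shared]` → lists = [[7, 5, 3], [7, 5, 3], [7, 5, 3]]
`lists[0].append(61)` → shared = [7, 5, 3, 61]; lists = [[7, 5, 3, 61], [7, 5, 3, 61], [7, 5, 3, 61]]
`print(lists[1])` → prints [7, 5, 3, 61]
`print(lists[2])` → prints [7, 5, 3, 61]
`print(shared)` → prints [7, 5, 3, 61]

Answer:
[7, 5, 3, 61]
[7, 5, 3, 61]
[7, 5, 3, 61]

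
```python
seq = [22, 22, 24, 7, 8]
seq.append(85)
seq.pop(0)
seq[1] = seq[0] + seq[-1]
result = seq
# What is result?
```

Trace:
`seq = [22, 22, 24, 7, 8]` → seq = [22, 22, 24, 7, 8]
`seq.append(85)` → seq = [22, 22, 24, 7, 8, 85]
`seq.pop(0)` → seq = [22, 24, 7, 8, 85]
`seq[1] = seq[0] + seq[-1]` → seq = [22, 107, 7, 8, 85]
`result = seq` → result = [22, 107, 7, 8, 85]
So result = [22, 107, 7, 8, 85]

Answer: [22, 107, 7, 8, 85]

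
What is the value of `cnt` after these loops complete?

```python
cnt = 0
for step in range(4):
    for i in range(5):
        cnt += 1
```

4 * 5 = 20
`cnt` takes the values: 0 → 1 → 2 → 3 → 4 → 5 → 6 → 7 → 8 → 9 → 10 → 11 → 12 → 13 → 14 → 15 → 16 → 17 → 18 → 19 → 20

Answer: 20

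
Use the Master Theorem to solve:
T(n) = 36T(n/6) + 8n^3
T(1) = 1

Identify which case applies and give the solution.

a=36, b=6, f(n)=8n^3. log_6(36) = 2. Since c=3 > 2 and the regularity condition holds (36(n/6)^3 = (36/6^3)n^3 with 36/6^3 < 1), Case 3 applies: T(n) = Θ(f(n)) = O(n^3).

Answer: O(n^3) - Case 3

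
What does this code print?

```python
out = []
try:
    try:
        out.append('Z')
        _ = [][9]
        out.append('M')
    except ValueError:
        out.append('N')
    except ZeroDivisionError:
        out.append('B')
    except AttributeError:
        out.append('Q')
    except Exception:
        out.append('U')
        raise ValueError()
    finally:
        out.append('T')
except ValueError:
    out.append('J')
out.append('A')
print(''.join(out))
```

Execution trace: 'Z' (inner try body) → 'U' (inner except Exception) → 'T' (inner finally) → 'J' (outer except ValueError) → 'A' (after the try/except). Output: ZUTJA

Answer: ZUTJA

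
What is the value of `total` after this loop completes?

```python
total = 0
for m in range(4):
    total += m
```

Sum of 0 to 3 = 6
`total` takes the values: 0 → 1 → 3 → 6

Answer: 6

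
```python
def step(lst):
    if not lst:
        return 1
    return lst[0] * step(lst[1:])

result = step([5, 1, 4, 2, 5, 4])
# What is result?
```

Product over [5, 1, 4, 2, 5, 4] = 5 * 1 * 4 * 2 * 5 * 4 = 800

Answer: 800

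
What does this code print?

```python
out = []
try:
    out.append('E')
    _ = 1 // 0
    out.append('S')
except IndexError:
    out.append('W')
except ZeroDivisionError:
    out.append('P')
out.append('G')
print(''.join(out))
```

Execution trace: 'E' (try body) → 'P' (except ZeroDivisionError) → 'G' (after the try/except). Output: EPG

Answer: EPG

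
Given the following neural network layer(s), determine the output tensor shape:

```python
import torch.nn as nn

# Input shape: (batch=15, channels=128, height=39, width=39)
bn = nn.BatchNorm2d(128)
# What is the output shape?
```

Input: (15, 128, 39, 39) -> Output: (15, 128, 39, 39)

Answer: (15, 128, 39, 39)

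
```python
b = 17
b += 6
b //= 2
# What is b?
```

Trace:
`b = 17` → b = 17
`b += 6` → b = 23
`b //= 2` → b = 11
So b = 11

Answer: 11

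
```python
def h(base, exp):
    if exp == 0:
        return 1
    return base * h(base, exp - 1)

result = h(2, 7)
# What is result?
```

h(2, 7) = 2 * 2 * 2 * 2 * 2 * 2 * 2 = 128

Answer: 128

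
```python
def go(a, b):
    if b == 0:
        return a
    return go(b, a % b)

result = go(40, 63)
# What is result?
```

go(40, 63) -> go(63, 40) -> go(40, 23) -> go(23, 17) -> go(17, 6) -> go(6, 5) -> go(5, 1) -> go(1, 0) -> 1

Answer: 1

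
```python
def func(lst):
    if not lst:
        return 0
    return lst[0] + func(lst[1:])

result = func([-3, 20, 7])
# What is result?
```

(-3) + 20 + 7 + 0 = 24

Answer: 24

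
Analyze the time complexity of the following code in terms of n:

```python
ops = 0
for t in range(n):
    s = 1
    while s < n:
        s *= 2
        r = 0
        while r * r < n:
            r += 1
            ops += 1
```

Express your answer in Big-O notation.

Each loop level contributes: n × log n × √n. Multiplying the contributions gives O(n√n log n).

Answer: O(n√n log n)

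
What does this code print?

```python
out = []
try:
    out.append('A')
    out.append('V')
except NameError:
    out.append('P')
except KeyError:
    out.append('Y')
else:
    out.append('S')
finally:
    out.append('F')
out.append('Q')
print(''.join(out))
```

Execution trace: 'A' (try body) → 'V' (try body, no exception) → 'S' (else) → 'F' (finally) → 'Q' (after the try/except). Output: AVSFQ

Answer: AVSFQ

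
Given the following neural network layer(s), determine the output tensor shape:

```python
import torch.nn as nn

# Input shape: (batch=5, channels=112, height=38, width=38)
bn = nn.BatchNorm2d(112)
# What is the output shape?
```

Input: (5, 112, 38, 38) -> Output: (5, 112, 38, 38)

Answer: (5, 112, 38, 38)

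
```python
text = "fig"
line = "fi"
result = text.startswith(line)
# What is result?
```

Trace:
`text = "fig"` → text = 'fig'
`line = "fi"` → line = 'fi'
`result = text.startswith(line)` → result = True
So result = True

Answer: True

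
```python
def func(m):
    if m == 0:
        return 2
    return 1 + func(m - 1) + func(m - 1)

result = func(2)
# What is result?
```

func(m) = 1 + 2·func(m-1), func(0)=2. Closed form: (2+1)·2^2 - 1 = 11.

Answer: 11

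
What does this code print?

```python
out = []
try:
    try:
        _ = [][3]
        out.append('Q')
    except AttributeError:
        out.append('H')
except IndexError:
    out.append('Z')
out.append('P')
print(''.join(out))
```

Execution trace: 'Z' (outer except IndexError) → 'P' (after the try/except). Output: ZP

Answer: ZP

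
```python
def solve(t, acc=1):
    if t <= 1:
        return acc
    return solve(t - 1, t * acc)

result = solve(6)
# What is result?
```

Accumulator trace (n, acc): (6, 1) -> (5, 6) -> (4, 30) -> (3, 120) -> (2, 360) -> (1, 720) -> return 720

Answer: 720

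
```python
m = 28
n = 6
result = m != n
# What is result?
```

Trace:
`m = 28` → m = 28
`n = 6` → n = 6
`result = m != n` → result = True
So result = True

Answer: True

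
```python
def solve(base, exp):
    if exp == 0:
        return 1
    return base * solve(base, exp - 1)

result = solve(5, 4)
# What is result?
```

solve(5, 4) = 5 * 5 * 5 * 5 = 625

Answer: 625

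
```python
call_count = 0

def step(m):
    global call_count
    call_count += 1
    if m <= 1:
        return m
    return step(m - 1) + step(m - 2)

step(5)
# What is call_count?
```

Calls(m) = 1 + Calls(m-1) + Calls(m-2); Calls(0)=Calls(1)=1. For m=5 this gives 15.

Answer: 15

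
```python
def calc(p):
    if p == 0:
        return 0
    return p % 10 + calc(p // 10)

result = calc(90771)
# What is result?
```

Sum of digits of 90771: 1 + 7 + 7 + 0 + 9 = 24

Answer: 24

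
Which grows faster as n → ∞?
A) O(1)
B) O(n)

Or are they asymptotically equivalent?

O(1) vs O(n): Higher order terms dominate.

Answer: B) O(n) grows faster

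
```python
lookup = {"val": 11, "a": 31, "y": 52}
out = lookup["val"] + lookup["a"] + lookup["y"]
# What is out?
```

Trace:
`lookup = {"val": 11, "a": 31, "y": 52}` → lookup = {'val': 11, 'a': 31, 'y': 52}
`out = lookup["val"] + lookup["a"] + lookup["y"]` → out = 94
So out = 94

Answer: 94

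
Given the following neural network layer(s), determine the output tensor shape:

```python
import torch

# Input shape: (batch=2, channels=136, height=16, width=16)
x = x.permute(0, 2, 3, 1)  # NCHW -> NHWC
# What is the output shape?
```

Input: (2, 136, 16, 16) -> Output: (2, 16, 16, 136)

Answer: (2, 16, 16, 136)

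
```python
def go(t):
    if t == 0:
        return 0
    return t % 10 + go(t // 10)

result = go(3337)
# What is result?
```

Sum of digits of 3337: 7 + 3 + 3 + 3 = 16

Answer: 16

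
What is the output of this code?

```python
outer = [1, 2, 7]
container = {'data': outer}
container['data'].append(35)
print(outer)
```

Key concept: dict holds reference to list.
Step by step:
`outer = [1, 2, 7]` → outer = [1, 2, 7]
`container = {'data': outer}` → container = {'data': [1, 2, 7]}
`container['data'].append(35)` → outer = [1, 2, 7, 35]; container = {'data': [1, 2, 7, 35]}
`print(outer)` → prints [1, 2, 7, 35]

Answer: [1, 2, 7, 35]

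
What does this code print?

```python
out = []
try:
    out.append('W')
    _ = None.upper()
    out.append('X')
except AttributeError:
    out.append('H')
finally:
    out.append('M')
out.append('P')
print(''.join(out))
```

Execution trace: 'W' (try body) → 'H' (except AttributeError) → 'M' (finally) → 'P' (after the try/except). Output: WHMP

Answer: WHMP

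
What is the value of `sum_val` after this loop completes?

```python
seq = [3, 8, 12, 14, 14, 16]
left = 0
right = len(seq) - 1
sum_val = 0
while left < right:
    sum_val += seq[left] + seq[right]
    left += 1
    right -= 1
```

Sum of pairs from ends
`sum_val` takes the values: 0 → 19 → 41 → 67

Answer: 67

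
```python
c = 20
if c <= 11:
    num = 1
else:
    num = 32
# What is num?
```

Trace:
`c = 20` → c = 20
`if c <= 11: ...` → c <= 11 is False, take else branch → num = 32
So num = 32

Answer: 32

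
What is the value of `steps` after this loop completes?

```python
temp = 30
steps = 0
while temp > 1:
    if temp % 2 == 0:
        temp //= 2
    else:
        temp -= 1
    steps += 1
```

Steps to reduce 30 to 1
`steps` takes the values: 0 → 1 → 2 → 3 → 4 → 5 → 6 → 7

Answer: 7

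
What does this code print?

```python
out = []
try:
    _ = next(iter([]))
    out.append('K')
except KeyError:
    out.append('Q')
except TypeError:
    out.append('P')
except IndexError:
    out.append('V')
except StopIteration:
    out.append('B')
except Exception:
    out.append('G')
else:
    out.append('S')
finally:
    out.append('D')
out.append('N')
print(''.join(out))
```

Execution trace: 'B' (except StopIteration) → 'D' (finally) → 'N' (after the try/except). Output: BDN

Answer: BDN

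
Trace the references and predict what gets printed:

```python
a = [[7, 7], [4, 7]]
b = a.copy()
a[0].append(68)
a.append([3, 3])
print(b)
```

Key concept: shallow copy with nested lists.
Step by step:
`a = [[7, 7], [4, 7]]` → a = [[7, 7], [4, 7]]
`b = a.copy()` → b = [[7, 7], [4, 7]]
`a[0].append(68)` → a = [[7, 7, 68], [4, 7]]; b = [[7, 7, 68], [4, 7]]
`a.append([3, 3])` → a = [[7, 7, 68], [4, 7], [3, 3]]
`print(b)` → prints [[7, 7, 68], [4, 7]]

Answer: [[7, 7, 68], [4, 7]]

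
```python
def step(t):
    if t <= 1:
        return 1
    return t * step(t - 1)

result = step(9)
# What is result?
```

step(9) = 9 * 8 * 7 * 6 * 5 * 4 * 3 * 2 * 1 = 362880

Answer: 362880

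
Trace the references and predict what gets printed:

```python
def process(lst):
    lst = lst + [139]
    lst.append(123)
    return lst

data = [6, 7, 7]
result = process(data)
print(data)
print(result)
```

Key concept: rebinding parameter vs mutation.
Step by step:
`data = [6, 7, 7]` → data = [6, 7, 7]
`result = process(data)` → result = [6, 7, 7, 139, 123]
`print(data)` → prints [6, 7, 7]
`print(result)` → prints [6, 7, 7, 139, 123]

Answer:
[6, 7, 7]
[6, 7, 7, 139, 123]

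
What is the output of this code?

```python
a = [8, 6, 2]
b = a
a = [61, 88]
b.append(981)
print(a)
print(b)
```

Key concept: rebinding vs mutation: a is rebound to a new list, b still points at the original.
Step by step:
`a = [8, 6, 2]` → a = [8, 6, 2]
`b = a` → b = [8, 6, 2] (same object as a)
`a = [61, 88]` → a = [61, 88]
`b.append(981)` → b = [8, 6, 2, 981]
`print(a)` → prints [61, 88]
`print(b)` → prints [8, 6, 2, 981]

Answer:
[61, 88]
[8, 6, 2, 981]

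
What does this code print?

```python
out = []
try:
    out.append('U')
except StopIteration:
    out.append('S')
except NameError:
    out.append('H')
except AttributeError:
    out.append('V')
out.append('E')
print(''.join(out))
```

Execution trace: 'U' (try body, no exception) → 'E' (after the try/except). Output: UE

Answer: UE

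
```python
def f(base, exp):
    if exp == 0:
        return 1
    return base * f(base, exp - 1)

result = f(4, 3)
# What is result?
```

f(4, 3) = 4 * 4 * 4 = 64

Answer: 64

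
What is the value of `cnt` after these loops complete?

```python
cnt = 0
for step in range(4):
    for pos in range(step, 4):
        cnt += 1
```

Upper triangle: 4 + 3 + ... + 1
`cnt` takes the values: 0 → 1 → 2 → 3 → 4 → 5 → 6 → 7 → 8 → 9 → 10

Answer: 10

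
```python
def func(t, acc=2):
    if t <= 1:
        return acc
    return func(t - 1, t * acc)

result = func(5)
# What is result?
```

Accumulator trace (n, acc): (5, 2) -> (4, 10) -> (3, 40) -> (2, 120) -> (1, 240) -> return 240

Answer: 240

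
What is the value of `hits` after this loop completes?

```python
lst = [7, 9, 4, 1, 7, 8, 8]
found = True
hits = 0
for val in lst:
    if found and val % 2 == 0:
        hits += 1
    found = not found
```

Count even values at even positions
`hits` takes the values: 0 → 1 → 2

Answer: 2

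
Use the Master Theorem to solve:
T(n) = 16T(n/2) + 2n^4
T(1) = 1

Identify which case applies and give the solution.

a=16, b=2, f(n)=2n^4. log_2(16) = 4. Since c=4 = 4, Case 2 applies: T(n) = Θ(n^log_b(a) · log n) = O(n^4 log n).

Answer: O(n^4 log n) - Case 2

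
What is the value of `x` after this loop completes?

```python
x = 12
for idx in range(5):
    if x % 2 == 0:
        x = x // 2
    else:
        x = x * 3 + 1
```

Collatz-style transformation from 12
`x` takes the values: 12 → 6 → 3 → 10 → 5 → 16

Answer: 16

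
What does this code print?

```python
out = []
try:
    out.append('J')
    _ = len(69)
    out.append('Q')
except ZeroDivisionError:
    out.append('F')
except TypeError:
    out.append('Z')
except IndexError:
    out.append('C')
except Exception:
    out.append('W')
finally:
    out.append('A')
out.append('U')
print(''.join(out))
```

Execution trace: 'J' (try body) → 'Z' (except TypeError) → 'A' (finally) → 'U' (after the try/except). Output: JZAU

Answer: JZAU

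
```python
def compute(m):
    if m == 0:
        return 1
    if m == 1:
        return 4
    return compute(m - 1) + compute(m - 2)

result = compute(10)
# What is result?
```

Build up from base cases: compute(0)=1, compute(1)=4, compute(2)=5, compute(3)=9, compute(4)=14, compute(5)=23, compute(6)=37, ..., compute(10)=254

Answer: 254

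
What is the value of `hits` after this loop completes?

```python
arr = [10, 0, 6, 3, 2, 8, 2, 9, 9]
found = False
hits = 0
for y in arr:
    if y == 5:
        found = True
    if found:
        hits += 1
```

Count elements after first 5 in [10, 0, 6, 3, 2, 8, 2, 9, 9]
`hits` takes the values: 0

Answer: 0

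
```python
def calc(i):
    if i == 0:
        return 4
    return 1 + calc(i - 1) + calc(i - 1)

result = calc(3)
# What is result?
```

calc(i) = 1 + 2·calc(i-1), calc(0)=4. Closed form: (4+1)·2^3 - 1 = 39.

Answer: 39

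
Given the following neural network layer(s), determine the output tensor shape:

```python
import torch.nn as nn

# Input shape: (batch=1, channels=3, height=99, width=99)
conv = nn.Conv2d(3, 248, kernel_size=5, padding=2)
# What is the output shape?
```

Input: (1, 3, 99, 99) -> Output: (1, 248, 99, 99)

Answer: (1, 248, 99, 99)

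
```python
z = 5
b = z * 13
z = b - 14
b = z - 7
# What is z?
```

Trace:
`z = 5` → z = 5
`b = z * 13` → b = 65
`z = b - 14` → z = 51
`b = z - 7` → b = 44
So z = 51

Answer: 51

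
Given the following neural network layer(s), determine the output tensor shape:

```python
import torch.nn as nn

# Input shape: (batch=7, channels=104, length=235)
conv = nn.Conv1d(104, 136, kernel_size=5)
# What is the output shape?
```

Input: (7, 104, 235) -> Output: (7, 136, 231)

Answer: (7, 136, 231)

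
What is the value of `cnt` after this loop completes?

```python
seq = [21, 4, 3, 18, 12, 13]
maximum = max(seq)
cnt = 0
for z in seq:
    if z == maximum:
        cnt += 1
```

Count of max value 21 in [21, 4, 3, 18, 12, 13]
`cnt` takes the values: 0 → 1

Answer: 1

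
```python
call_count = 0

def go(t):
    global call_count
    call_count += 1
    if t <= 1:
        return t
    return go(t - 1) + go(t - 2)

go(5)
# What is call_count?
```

Calls(t) = 1 + Calls(t-1) + Calls(t-2); Calls(0)=Calls(1)=1. For t=5 this gives 15.

Answer: 15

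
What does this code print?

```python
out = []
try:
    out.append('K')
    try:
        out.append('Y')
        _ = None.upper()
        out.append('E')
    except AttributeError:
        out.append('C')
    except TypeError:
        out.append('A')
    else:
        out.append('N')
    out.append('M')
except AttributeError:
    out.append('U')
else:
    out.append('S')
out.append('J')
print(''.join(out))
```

Execution trace: 'K' (try body) → 'Y' (inner try body) → 'C' (inner except AttributeError) → 'M' (try body, no exception) → 'S' (else) → 'J' (after the try/except). Output: KYCMSJ

Answer: KYCMSJ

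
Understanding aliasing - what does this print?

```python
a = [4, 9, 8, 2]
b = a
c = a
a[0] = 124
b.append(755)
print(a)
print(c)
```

Key concept: multiple aliases.
Step by step:
`a = [4, 9, 8, 2]` → a = [4, 9, 8, 2]
`b = a` → b = [4, 9, 8, 2] (same object as a)
`c = a` → c = [4, 9, 8, 2] (same object as a, b)
`a[0] = 124` → a = [124, 9, 8, 2] (same object as b, c); b = [124, 9, 8, 2] (same object as a, c); c = [124, 9, 8, 2] (same object as a, b)
`b.append(755)` → a = [124, 9, 8, 2, 755] (same object as b, c); b = [124, 9, 8, 2, 755] (same object as a, c); c = [124, 9, 8, 2, 755] (same object as a, b)
`print(a)` → prints [124, 9, 8, 2, 755]
`print(c)` → prints [124, 9, 8, 2, 755]

Answer:
[124, 9, 8, 2, 755]
[124, 9, 8, 2, 755]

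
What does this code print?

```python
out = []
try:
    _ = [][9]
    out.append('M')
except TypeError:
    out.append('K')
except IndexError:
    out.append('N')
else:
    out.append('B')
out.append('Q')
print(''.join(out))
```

Execution trace: 'N' (except IndexError) → 'Q' (after the try/except). Output: NQ

Answer: NQ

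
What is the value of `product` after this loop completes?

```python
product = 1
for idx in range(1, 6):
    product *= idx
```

5! = 120
`product` takes the values: 1 → 2 → 6 → 24 → 120

Answer: 120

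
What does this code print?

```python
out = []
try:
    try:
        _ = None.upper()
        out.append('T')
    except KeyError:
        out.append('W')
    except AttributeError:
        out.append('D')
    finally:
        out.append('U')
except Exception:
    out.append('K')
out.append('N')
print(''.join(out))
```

Execution trace: 'D' (inner except AttributeError) → 'U' (inner finally) → 'N' (after the try/except). Output: DUN

Answer: DUN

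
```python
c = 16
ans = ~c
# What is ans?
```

Trace:
`c = 16` → c = 16
`ans = ~c` → ans = -17
So ans = -17

Answer: -17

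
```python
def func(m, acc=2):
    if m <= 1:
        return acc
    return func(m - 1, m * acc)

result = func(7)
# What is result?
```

Accumulator trace (n, acc): (7, 2) -> (6, 14) -> (5, 84) -> (4, 420) -> (3, 1680) -> (2, 5040) -> (1, 10080) -> return 10080

Answer: 10080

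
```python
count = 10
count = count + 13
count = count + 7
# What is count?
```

Trace:
`count = 10` → count = 10
`count = count + 13` → count = 23
`count = count + 7` → count = 30
So count = 30

Answer: 30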